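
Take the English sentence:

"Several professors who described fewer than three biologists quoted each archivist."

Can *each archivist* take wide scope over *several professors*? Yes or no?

*each archivist* sits in the matrix clause, not in the relative clause on *several professors*.
Since no island is crossed, the inverse ordering is licensed alongside surface scope.
So *each archivist* > *several professors* is among the available readings.

Yes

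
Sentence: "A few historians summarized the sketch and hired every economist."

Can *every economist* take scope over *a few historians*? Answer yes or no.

*every economist* occurs within one conjunct of the coordinate structure (*hired every economist*).
Asymmetric QR out of one conjunct violates the Coordinate Structure Constraint.
There is no licit LF on which *every economist* c-commands *a few historians*.

No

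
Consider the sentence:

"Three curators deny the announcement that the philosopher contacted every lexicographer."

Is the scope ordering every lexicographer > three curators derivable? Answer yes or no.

No

*every lexicographer* is embedded in the complex NP *the announcement that the philosopher contacted every lexicographer*.
Noun-complement clauses are scope islands (the Complex NP Constraint): a quantifier inside one cannot scope into the matrix.
So *every lexicographer* cannot raise high enough to outscope *three curators*; only the surface ordering *three curators* > *every lexicographer* is available.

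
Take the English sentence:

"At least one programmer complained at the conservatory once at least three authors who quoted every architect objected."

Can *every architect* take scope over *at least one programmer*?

*every architect* sits inside the relative clause *who quoted every architect*, which is itself inside the adjunct *once at least three authors who quoted every architect objected*.
Both the relative clause and the enclosing adjunct are scope islands; QR cannot cross either.
There is no licit LF on which *every architect* c-commands *at least one programmer*.
(Only the surface reading survives: one fixed programmer with respect to all the relevant architects.)

No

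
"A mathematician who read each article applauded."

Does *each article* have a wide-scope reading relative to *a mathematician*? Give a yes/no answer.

The DP *each article* is contained in the relative clause *who read each article*.
Quantifiers inside a relative clause are trapped there; the RC boundary blocks QR.
So *each article* cannot raise to a position above *a mathematician*.

No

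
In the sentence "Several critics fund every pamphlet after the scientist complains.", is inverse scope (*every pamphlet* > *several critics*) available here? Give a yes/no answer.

Yes

Although there is an adjunct clause, *every pamphlet* is in the main clause, not inside the adjunct.
No island intervenes, so both surface and inverse scope are derivable.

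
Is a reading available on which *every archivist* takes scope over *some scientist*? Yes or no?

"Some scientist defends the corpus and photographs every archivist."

No

*every archivist* occurs within one conjunct of the coordinate structure (*photographs every archivist*).
QR out of a conjunct would have to apply non-ATB, which the CSC forbids.
Hence only narrow scope for *every archivist* (under *some scientist*) survives.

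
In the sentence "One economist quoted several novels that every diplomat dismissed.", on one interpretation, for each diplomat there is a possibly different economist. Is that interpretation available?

That reading corresponds to *every diplomat* > *one economist*.
*every diplomat* occurs within the relative clause *that every diplomat dismissed* modifying *several novels*.
QR out of a relative clause is ruled out by the relative-clause island constraint.
The inverse ordering *every diplomat* > *one economist* is therefore underivable.
(Only the surface reading survives: one fixed economist with respect to all the relevant diplomats.)

No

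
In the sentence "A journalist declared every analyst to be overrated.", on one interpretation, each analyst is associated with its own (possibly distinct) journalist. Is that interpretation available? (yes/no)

That reading corresponds to *every analyst* > *a journalist*.
The ECM infinitive is scope-transparent — *every analyst* is free to raise above *a journalist*.
Ordinary QR to a clause-peripheral position gives the wide-scope LF for the lower DP.
The sentence is scopally ambiguous between *a journalist* > *every analyst* and *every analyst* > *a journalist*.

Yes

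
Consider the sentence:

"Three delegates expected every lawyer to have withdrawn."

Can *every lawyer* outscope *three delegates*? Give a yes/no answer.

Yes

This is an ECM construction: *every lawyer* is the infinitival subject, Case-marked by the matrix verb, and the infinitive is transparent for QR.
Clause-internal QR can adjoin the lower DP above the subject, yielding the inverse reading.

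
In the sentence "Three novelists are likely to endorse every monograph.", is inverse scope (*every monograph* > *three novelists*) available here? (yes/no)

Yes

*every monograph* is the object of the infinitival complement of a raising predicate; raising infinitives are transparent for QR, so the two DPs are in effect clausemates.
Ordinary QR to a clause-peripheral position gives the wide-scope LF for the lower DP.
Both orderings are possible: *three novelists* > *every monograph* and *every monograph* > *three novelists*.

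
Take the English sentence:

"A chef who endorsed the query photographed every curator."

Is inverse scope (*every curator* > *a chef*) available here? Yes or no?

The RC *who endorsed the query* is an island, but *every curator* is not inside it — it is the matrix object, a clausemate of *a chef*.
Clause-internal QR can adjoin the lower DP above the subject, yielding the inverse reading.
So *every curator* > *a chef* is among the available readings.

Yes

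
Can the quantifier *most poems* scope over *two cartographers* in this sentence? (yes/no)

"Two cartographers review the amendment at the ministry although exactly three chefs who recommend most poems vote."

No

The target quantifier *most poems* is part of the relative clause *who recommend most poems*, which is itself inside the adjunct *although exactly three chefs who recommend most poems vote*.
Nested islands: the RC island is itself inside an adjunct island, so wide scope is doubly excluded.
Hence only narrow scope for *most poems* (under *two cartographers*) survives.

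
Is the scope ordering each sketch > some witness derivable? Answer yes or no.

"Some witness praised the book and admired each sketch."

*each sketch* is embedded in one conjunct of the coordinate structure (*admired each sketch*).
A quantifier cannot raise out of one conjunct of a coordination across the whole coordinate structure — the CSC applies to QR.
The inverse ordering *each sketch* > *some witness* is therefore underivable.

No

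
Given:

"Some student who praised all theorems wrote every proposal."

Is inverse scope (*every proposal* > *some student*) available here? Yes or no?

Yes

*every proposal* is a matrix argument; only *some student* is modified by the relative clause *who praised all theorems*, so the RC island is irrelevant to the target quantifier.
No island intervenes, so both surface and inverse scope are derivable.
The sentence is scopally ambiguous between *some student* > *every proposal* and *every proposal* > *some student*.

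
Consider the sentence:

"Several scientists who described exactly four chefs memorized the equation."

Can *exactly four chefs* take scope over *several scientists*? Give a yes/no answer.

No

*exactly four chefs* is embedded in the relative clause *who described exactly four chefs*.
QR out of a relative clause is ruled out by the relative-clause island constraint.
*exactly four chefs* is confined to the island and cannot take scope over *several scientists*.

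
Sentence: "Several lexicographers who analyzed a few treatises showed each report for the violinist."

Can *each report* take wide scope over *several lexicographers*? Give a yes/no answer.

The relative clause *who analyzed a few treatises* modifies *several lexicographers*, but *each report* is not inside that relative clause — it is an argument of the matrix verb.
Clause-internal QR can adjoin the lower DP above the subject, yielding the inverse reading.

Yes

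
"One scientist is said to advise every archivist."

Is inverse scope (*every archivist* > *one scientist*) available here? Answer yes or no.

*every archivist* is the object of the infinitival complement of a raising predicate; raising infinitives are transparent for QR, so the two DPs are in effect clausemates.
QR within a single clause is free, so the lower quantifier may take scope over the higher one.

Yes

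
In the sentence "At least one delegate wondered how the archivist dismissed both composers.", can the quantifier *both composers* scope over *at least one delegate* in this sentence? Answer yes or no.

The target quantifier *both composers* is part of the embedded question *how the archivist dismissed both composers*.
Embedded questions are wh-islands: a quantifier inside an indirect question cannot QR into the matrix clause.
The inverse ordering *both composers* > *at least one delegate* is therefore underivable.

No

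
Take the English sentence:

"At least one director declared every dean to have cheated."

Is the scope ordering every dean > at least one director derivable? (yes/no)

This is an ECM construction: *every dean* is the infinitival subject, Case-marked by the matrix verb, and the infinitive is transparent for QR.
Clause-internal QR can adjoin the lower DP above the subject, yielding the inverse reading.
The sentence is scopally ambiguous between *at least one director* > *every dean* and *every dean* > *at least one director*.

Yes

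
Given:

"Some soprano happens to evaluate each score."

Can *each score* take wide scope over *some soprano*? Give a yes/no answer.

Yes

Infinitival complements of raising predicates do not block QR; *each score* and *some soprano* are effectively clausemates.
Clause-internal QR can adjoin the lower DP above the subject, yielding the inverse reading.
So *each score* > *some soprano* is among the available readings.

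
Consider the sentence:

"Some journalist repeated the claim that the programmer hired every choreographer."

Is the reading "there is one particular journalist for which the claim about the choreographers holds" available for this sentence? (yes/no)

Yes

That reading corresponds to *some journalist* > *every choreographer*.
Nothing needs to raise for *some journalist* > *every choreographer*, so no island constraint is at stake.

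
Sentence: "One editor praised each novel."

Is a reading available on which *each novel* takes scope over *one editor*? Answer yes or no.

*each novel* is the matrix object and *one editor* the matrix subject; the two are clausemates.
QR within a single clause is free, so the lower quantifier may take scope over the higher one.

Yes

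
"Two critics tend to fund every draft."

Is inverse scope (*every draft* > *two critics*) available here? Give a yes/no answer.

The matrix predicate is a raising verb, whose infinitival complement is not a scope island — *every draft* can QR into the matrix clause.
No island intervenes, so both surface and inverse scope are derivable.
The sentence is scopally ambiguous between *two critics* > *every draft* and *every draft* > *two critics*.

Yes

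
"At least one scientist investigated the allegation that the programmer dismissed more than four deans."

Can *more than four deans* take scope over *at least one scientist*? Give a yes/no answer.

*more than four deans* is embedded in the complex NP *the allegation that the programmer dismissed more than four deans*.
The complex NP is opaque for QR — the quantifier is frozen inside the noun's complement.
Hence only narrow scope for *more than four deans* (under *at least one scientist*) survives.

No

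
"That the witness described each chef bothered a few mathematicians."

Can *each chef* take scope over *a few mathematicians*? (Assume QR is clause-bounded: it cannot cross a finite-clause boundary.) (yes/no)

The target quantifier *each chef* is part of the sentential subject *that the witness described each chef*.
The subject-island constraint blocks QR out of a clausal subject.
So *each chef* cannot raise to a position above *a few mathematicians*.

No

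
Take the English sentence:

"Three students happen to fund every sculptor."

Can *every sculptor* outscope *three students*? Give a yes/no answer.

Yes

*every sculptor* is inside a raising infinitive, which is transparent to QR (no CP barrier), so it behaves as a matrix argument.
Clause-internal QR can adjoin the lower DP above the subject, yielding the inverse reading.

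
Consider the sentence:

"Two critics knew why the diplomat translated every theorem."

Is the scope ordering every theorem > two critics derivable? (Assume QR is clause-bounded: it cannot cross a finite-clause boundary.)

The DP *every theorem* is contained in the embedded question *why the diplomat translated every theorem*.
An indirect question is a wh-island; the filled [Spec,CP] blocks QR across the CP edge.
Hence only narrow scope for *every theorem* (under *two critics*) survives.

No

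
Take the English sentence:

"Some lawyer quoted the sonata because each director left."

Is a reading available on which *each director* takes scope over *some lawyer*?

No

The target quantifier *each director* is part of the adjunct clause *because each director left*.
Adjuncts are opaque for quantifier raising; a quantifier in an adjunct stays inside it.
So *each director* cannot raise high enough to outscope *some lawyer*; only the surface ordering *some lawyer* > *each director* is available.
(Only the surface reading survives: one fixed lawyer with respect to all the relevant directors.)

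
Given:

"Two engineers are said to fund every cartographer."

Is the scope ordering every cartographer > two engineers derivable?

Yes

Infinitival complements of raising predicates do not block QR; *every cartographer* and *two engineers* are effectively clausemates.
No island intervenes, so both surface and inverse scope are derivable.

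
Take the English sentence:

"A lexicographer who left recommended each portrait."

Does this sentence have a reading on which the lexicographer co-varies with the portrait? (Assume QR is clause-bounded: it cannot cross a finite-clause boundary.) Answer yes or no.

Yes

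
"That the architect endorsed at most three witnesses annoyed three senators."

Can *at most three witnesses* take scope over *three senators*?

The DP *at most three witnesses* is contained in the sentential subject *that the architect endorsed at most three witnesses*.
Subjects — clausal subjects included — are islands for extraction, and QR is no exception.
So the wide-scope reading for *at most three witnesses* is blocked.

No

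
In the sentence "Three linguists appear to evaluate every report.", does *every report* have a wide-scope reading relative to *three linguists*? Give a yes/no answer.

Yes

Infinitival complements of raising predicates do not block QR; *every report* and *three linguists* are effectively clausemates.
With no island boundary between them, the object can take inverse scope over the subject via ordinary QR within the clause.
Both orderings are possible: *three linguists* > *every report* and *every report* > *three linguists*.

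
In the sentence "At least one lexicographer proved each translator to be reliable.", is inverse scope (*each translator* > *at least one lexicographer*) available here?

Yes

*each translator* is the subject of an ECM infinitive — the infinitival complement of an ECM verb is not a scope island, so *each translator* can raise into the matrix clause.
QR within a single clause is free, so the lower quantifier may take scope over the higher one.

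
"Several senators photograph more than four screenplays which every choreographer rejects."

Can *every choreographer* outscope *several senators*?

No

The DP *every choreographer* is contained in the relative clause *which every choreographer rejects* modifying *more than four screenplays*.
A relative clause is a scope island — quantifier raising cannot cross its boundary.
So *every choreographer* cannot raise to a position above *several senators*.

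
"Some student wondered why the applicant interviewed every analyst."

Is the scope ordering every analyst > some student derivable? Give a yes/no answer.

No

*every analyst* is embedded in the embedded question *why the applicant interviewed every analyst*.
An indirect question is a wh-island; the filled [Spec,CP] blocks QR across the CP edge.
So *every analyst* cannot raise high enough to outscope *some student*; only the surface ordering *some student* > *every analyst* is available.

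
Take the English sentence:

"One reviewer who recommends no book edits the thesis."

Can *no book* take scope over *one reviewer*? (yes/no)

No

*no book* is embedded in the relative clause *who recommends no book*.
Relative clauses block scope extraction: QR cannot target a position outside the modified NP.
So *no book* cannot raise to a position above *one reviewer*.
(Only the surface reading survives: one fixed reviewer with respect to all the relevant books.)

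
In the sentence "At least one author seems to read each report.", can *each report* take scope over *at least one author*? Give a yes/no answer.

Yes

*each report* is the object of the infinitival complement of a raising predicate; raising infinitives are transparent for QR, so the two DPs are in effect clausemates.
Nothing blocks QR of the lower DP to a position above the higher one, so inverse scope is available.
So *each report* > *at least one author* is among the available readings.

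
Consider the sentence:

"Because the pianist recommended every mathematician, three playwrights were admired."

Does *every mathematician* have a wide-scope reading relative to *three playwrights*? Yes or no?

Structurally, *every mathematician* is inside the adjunct clause *because the pianist recommended every mathematician*.
Adjunct clauses are scope islands: a quantifier inside an adjunct cannot raise into the matrix clause.
The ordering *every mathematician* > *three playwrights* is therefore underivable.

No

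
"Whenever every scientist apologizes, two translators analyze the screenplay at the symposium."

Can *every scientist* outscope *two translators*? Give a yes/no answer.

No

The DP *every scientist* is contained in the adjunct clause *whenever every scientist apologizes*.
Adverbial clauses are not L-marked, so they are barriers for QR — the quantifier cannot escape the adjunct.
*every scientist* > *two translators* would require crossing that boundary, which is illicit.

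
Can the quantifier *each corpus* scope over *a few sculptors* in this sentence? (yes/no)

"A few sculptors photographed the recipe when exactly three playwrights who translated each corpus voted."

No

*each corpus* is embedded in the relative clause *who translated each corpus*, which is itself inside the adjunct *when exactly three playwrights who translated each corpus voted*.
Even if one barrier were somehow void, the other would still block QR.
So the wide-scope reading for *each corpus* is blocked.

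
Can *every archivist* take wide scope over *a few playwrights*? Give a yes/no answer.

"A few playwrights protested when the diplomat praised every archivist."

*every archivist* sits inside the adjunct clause *when the diplomat praised every archivist*.
Scope out of an adjunct clause is unavailable: QR respects the adjunct-island constraint.
*every archivist* > *a few playwrights* would require crossing that boundary, which is illicit.

No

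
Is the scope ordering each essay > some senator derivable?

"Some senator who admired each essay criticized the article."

The target quantifier *each essay* is part of the relative clause *who admired each essay*.
A relative clause is a scope island — quantifier raising cannot cross its boundary.
So the wide-scope reading for *each essay* is blocked.

No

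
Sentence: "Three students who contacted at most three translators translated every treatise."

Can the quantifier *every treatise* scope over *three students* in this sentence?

The relative clause *who contacted at most three translators* modifies *three students*, but *every treatise* is not inside that relative clause — it is an argument of the matrix verb.
Since no island is crossed, the inverse ordering is licensed alongside surface scope.
Both orderings are possible: *three students* > *every treatise* and *every treatise* > *three students*.

Yes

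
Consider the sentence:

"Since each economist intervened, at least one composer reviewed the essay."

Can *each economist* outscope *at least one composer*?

No

The DP *each economist* is contained in the adjunct clause *since each economist intervened*.
Adjunct clauses are scope islands: a quantifier inside an adjunct cannot raise into the matrix clause.
*each economist* is confined to the island and cannot take scope over *at least one composer*.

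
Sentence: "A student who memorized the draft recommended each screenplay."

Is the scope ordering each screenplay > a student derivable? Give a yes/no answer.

Yes

The RC *who memorized the draft* is an island, but *each screenplay* is not inside it — it is the matrix object, a clausemate of *a student*.
Since no island is crossed, the inverse ordering is licensed alongside surface scope.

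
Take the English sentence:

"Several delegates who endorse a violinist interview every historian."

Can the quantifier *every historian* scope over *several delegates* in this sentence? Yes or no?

The RC *who endorse a violinist* is an island, but *every historian* is not inside it — it is the matrix object, a clausemate of *several delegates*.
With no island boundary between them, the object can take inverse scope over the subject via ordinary QR within the clause.

Yes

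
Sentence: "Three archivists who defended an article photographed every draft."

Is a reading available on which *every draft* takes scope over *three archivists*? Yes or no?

*every draft* is a matrix argument; only *three archivists* is modified by the relative clause *who defended an article*, so the RC island is irrelevant to the target quantifier.
QR within a single clause is free, so the lower quantifier may take scope over the higher one.
So *every draft* > *three archivists* is among the available readings.

Yes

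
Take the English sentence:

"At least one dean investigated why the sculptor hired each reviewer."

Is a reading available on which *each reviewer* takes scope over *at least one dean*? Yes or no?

*each reviewer* occurs within the embedded question *why the sculptor hired each reviewer*.
An indirect question is a wh-island; the filled [Spec,CP] blocks QR across the CP edge.
The inverse ordering *each reviewer* > *at least one dean* is therefore underivable.
(Only the surface reading survives: one fixed dean with respect to all the relevant reviewers.)

No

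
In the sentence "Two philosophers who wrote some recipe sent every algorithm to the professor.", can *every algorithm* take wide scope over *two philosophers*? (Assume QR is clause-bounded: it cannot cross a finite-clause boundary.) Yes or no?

Yes

The RC *who wrote some recipe* is an island, but *every algorithm* is not inside it — it is the matrix object, a clausemate of *two philosophers*.
QR within a single clause is free, so the lower quantifier may take scope over the higher one.
The sentence is scopally ambiguous between *two philosophers* > *every algorithm* and *every algorithm* > *two philosophers*.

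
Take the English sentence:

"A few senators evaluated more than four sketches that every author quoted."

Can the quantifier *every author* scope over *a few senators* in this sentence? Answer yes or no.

*every author* sits inside the relative clause *that every author quoted* modifying *more than four sketches*.
Relative clauses are scope islands: a quantifier cannot QR out of a relative clause to take scope in the matrix clause.
Hence only narrow scope for *every author* (under *a few senators*) survives.

No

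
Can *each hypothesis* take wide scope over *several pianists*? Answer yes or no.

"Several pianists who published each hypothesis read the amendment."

No

The DP *each hypothesis* is contained in the relative clause *who published each hypothesis*.
Relative clauses are scope islands: a quantifier cannot QR out of a relative clause to take scope in the matrix clause.
So *each hypothesis* cannot raise high enough to outscope *several pianists*; only the surface ordering *several pianists* > *each hypothesis* is available.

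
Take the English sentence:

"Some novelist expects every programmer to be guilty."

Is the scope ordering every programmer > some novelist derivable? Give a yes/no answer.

This is an ECM construction: *every programmer* is the infinitival subject, Case-marked by the matrix verb, and the infinitive is transparent for QR.
With no island boundary between them, the object can take inverse scope over the subject via ordinary QR within the clause.

Yes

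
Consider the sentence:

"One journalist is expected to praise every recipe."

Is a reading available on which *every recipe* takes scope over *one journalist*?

Yes

Infinitival complements of raising predicates do not block QR; *every recipe* and *one journalist* are effectively clausemates.
Nothing blocks QR of the lower DP to a position above the higher one, so inverse scope is available.
The sentence is scopally ambiguous between *one journalist* > *every recipe* and *every recipe* > *one journalist*.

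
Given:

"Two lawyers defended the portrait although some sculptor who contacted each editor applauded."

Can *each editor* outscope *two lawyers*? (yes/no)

No

Structurally, *each editor* is inside the relative clause *who contacted each editor*, which is itself inside the adjunct *although some sculptor who contacted each editor applauded*.
The quantifier would have to escape first the RC and then the adjunct — two independent island violations.
*each editor* is confined to the island and cannot take scope over *two lawyers*.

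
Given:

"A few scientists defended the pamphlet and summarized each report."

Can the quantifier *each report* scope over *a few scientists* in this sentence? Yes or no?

No

The DP *each report* is contained in one conjunct of the coordinate structure (*summarized each report*).
Coordinate structures are islands for non-across-the-board movement, QR included.
The inverse ordering *each report* > *a few scientists* is therefore underivable.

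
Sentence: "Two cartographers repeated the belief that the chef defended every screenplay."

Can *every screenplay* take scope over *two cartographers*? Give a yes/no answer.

No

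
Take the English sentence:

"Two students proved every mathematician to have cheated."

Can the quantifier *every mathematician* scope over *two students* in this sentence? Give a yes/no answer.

Yes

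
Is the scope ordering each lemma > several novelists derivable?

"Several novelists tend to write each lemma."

Yes

Infinitival complements of raising predicates do not block QR; *each lemma* and *several novelists* are effectively clausemates.
With no island boundary between them, the object can take inverse scope over the subject via ordinary QR within the clause.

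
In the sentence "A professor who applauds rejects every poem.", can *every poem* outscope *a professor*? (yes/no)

Although the sentence contains a relative clause (*who applauds*), *every poem* is outside it, in the matrix VP.
Since no island is crossed, the inverse ordering is licensed alongside surface scope.
The sentence is scopally ambiguous between *a professor* > *every poem* and *every poem* > *a professor*.

Yes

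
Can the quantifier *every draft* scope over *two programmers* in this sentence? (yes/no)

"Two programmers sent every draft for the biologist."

Yes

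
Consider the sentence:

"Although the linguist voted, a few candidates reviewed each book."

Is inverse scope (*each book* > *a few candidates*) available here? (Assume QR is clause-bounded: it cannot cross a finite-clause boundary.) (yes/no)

Yes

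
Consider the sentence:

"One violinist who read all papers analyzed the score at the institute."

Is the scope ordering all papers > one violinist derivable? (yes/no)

*all papers* is embedded in the relative clause *who read all papers*.
Relative clauses are scope islands: a quantifier cannot QR out of a relative clause to take scope in the matrix clause.
The inverse ordering *all papers* > *one violinist* is therefore underivable.

No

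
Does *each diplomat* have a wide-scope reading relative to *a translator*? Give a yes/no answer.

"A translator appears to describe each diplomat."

Yes

Raising constructions are monoclausal for scope purposes; *each diplomat* is not separated from *a translator* by any island.
Clause-internal QR can adjoin the lower DP above the subject, yielding the inverse reading.
Both orderings are possible: *a translator* > *each diplomat* and *each diplomat* > *a translator*.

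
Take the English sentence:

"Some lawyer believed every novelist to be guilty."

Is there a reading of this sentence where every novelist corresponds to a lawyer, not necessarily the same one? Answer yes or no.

Yes

The described interpretation is the *every novelist* > *some lawyer* scoping.
ECM infinitives lack a CP barrier, so *every novelist* can QR over the matrix subject *some lawyer*.
QR within a single clause is free, so the lower quantifier may take scope over the higher one.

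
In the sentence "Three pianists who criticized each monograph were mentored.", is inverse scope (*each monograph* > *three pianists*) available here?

Structurally, *each monograph* is inside the relative clause *who criticized each monograph*.
A relative clause is a scope island — quantifier raising cannot cross its boundary.
*each monograph* > *three pianists* would require crossing that boundary, which is illicit.

No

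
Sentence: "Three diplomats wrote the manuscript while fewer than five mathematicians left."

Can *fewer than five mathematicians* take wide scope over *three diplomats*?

No

*fewer than five mathematicians* is embedded in the adjunct clause *while fewer than five mathematicians left*.
Adjuncts are opaque for quantifier raising; a quantifier in an adjunct stays inside it.
So the wide-scope reading for *fewer than five mathematicians* is blocked.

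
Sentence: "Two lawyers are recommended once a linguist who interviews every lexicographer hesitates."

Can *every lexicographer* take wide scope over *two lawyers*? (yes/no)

No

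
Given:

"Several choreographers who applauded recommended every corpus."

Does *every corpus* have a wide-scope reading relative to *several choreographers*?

*every corpus* sits in the matrix clause, not in the relative clause on *several choreographers*.
Clause-internal QR can adjoin the lower DP above the subject, yielding the inverse reading.
The sentence is scopally ambiguous between *several choreographers* > *every corpus* and *every corpus* > *several choreographers*.

Yes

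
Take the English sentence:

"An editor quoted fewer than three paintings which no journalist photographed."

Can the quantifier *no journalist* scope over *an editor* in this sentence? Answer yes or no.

No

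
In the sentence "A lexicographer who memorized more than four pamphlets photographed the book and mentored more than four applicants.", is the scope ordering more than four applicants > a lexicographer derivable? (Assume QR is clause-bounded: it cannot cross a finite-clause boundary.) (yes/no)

*more than four applicants* is embedded in one conjunct of the coordinate structure (*mentored more than four applicants*).
Asymmetric QR out of one conjunct violates the Coordinate Structure Constraint.
Hence only narrow scope for *more than four applicants* (under *a lexicographer*) survives.

No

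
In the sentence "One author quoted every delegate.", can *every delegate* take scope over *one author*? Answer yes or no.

Yes

*one author* and *every delegate* are co-arguments of the matrix verb, with nothing but a clause-internal boundary between them.
QR within a single clause is free, so the lower quantifier may take scope over the higher one.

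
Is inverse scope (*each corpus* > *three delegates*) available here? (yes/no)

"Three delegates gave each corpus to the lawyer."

*three delegates* and *each corpus* are co-arguments of the matrix verb, with nothing but a clause-internal boundary between them.
Clause-internal QR can adjoin the lower DP above the subject, yielding the inverse reading.
The sentence is scopally ambiguous between *three delegates* > *each corpus* and *each corpus* > *three delegates*.

Yes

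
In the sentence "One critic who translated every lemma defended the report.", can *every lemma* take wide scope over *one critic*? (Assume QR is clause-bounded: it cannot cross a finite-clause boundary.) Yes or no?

No

*every lemma* occurs within the relative clause *who translated every lemma*.
A relative clause is a scope island — quantifier raising cannot cross its boundary.
Hence only narrow scope for *every lemma* (under *one critic*) survives.
(Only the surface reading survives: one fixed critic with respect to all the relevant lemmas.)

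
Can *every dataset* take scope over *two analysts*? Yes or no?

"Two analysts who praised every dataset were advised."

*every dataset* is embedded in the relative clause *who praised every dataset*.
Quantifiers inside a relative clause are trapped there; the RC boundary blocks QR.
There is no licit LF on which *every dataset* c-commands *two analysts*.

No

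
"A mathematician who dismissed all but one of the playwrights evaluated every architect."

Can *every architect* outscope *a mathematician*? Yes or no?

The RC *who dismissed all but one of the playwrights* is an island, but *every architect* is not inside it — it is the matrix object, a clausemate of *a mathematician*.
Ordinary QR to a clause-peripheral position gives the wide-scope LF for the lower DP.
Both orderings are possible: *a mathematician* > *every architect* and *every architect* > *a mathematician*.

Yes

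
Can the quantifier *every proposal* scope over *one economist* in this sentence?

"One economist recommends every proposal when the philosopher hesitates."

*every proposal* is a matrix argument; the adjunct is an island but the target quantifier is outside it.
Clause-internal QR can adjoin the lower DP above the subject, yielding the inverse reading.
Both orderings are possible: *one economist* > *every proposal* and *every proposal* > *one economist*.

Yes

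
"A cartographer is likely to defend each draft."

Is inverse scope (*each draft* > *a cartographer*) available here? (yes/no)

Yes

*each draft* is the object of the infinitival complement of a raising predicate; raising infinitives are transparent for QR, so the two DPs are in effect clausemates.
Nothing blocks QR of the lower DP to a position above the higher one, so inverse scope is available.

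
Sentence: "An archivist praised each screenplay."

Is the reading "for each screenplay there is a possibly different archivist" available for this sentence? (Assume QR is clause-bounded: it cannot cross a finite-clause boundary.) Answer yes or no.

Yes

This is the *each screenplay* > *an archivist* reading.
*each screenplay* and *an archivist* are in the same minimal clause.
With no island boundary between them, the object can take inverse scope over the subject via ordinary QR within the clause.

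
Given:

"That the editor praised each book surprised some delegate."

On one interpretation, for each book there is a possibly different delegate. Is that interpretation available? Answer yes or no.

The described interpretation is the *each book* > *some delegate* scoping.
*each book* sits inside the sentential subject *that the editor praised each book*.
Clausal subjects are scope islands; QR from inside the subject into the matrix is barred.
*each book* is confined to the island and cannot take scope over *some delegate*.

No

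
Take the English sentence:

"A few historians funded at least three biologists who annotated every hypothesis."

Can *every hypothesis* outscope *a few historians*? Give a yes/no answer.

No

Structurally, *every hypothesis* is inside the relative clause *who annotated every hypothesis* modifying *at least three biologists*.
QR out of a relative clause is ruled out by the relative-clause island constraint.
*every hypothesis* > *a few historians* would require crossing that boundary, which is illicit.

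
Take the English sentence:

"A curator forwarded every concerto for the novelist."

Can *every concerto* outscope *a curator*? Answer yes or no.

*every concerto* is the matrix object and *a curator* the matrix subject; the two are clausemates.
Clause-internal QR can adjoin the lower DP above the subject, yielding the inverse reading.

Yes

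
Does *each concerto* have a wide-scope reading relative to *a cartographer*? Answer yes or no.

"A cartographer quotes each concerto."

Both DPs are arguments of the same predicate; there is no clause or island boundary between them.
With no island boundary between them, the object can take inverse scope over the subject via ordinary QR within the clause.
Both orderings are possible: *a cartographer* > *each concerto* and *each concerto* > *a cartographer*.

Yes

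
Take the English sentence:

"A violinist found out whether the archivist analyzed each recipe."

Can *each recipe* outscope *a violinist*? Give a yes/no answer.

*each recipe* occurs within the embedded question *whether the archivist analyzed each recipe*.
QR across an interrogative CP boundary is ruled out as a wh-island violation.
*each recipe* > *a violinist* would require crossing that boundary, which is illicit.

No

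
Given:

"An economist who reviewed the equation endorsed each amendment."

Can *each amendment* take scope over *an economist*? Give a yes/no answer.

Yes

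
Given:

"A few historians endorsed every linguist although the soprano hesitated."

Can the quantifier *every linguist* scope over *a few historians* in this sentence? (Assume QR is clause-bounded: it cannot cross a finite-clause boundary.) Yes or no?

Yes

*every linguist* is a matrix argument; the adjunct is an island but the target quantifier is outside it.
Clause-internal QR can adjoin the lower DP above the subject, yielding the inverse reading.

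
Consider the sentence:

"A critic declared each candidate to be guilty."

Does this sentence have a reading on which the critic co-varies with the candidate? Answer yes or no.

That reading corresponds to *each candidate* > *a critic*.
ECM infinitives lack a CP barrier, so *each candidate* can QR over the matrix subject *a critic*.
No island intervenes, so both surface and inverse scope are derivable.
The sentence is scopally ambiguous between *a critic* > *each candidate* and *each candidate* > *a critic*.

Yes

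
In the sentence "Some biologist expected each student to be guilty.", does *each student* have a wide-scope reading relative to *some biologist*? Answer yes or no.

*each student* is an ECM subject; ECM complements are not islands, and the embedded quantifier may take matrix scope.
With no island boundary between them, the object can take inverse scope over the subject via ordinary QR within the clause.

Yes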